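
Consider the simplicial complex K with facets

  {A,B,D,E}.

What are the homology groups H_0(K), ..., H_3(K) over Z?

H_0 ≅ Z,  H_1 = 0,  H_2 = 0,  H_3 = 0.

We work with the vertex ordering A < B < D < E. The simplices of K, each written with vertices in increasing order, are:

  0-simplices (4): A, B, D, E
  1-simplices (6): AB, AD, AE, BD, BE, DE
  2-simplices (4): ABD, ABE, ADE, BDE
  3-simplices (1): ABDE

so the chain groups are C_0 ≅ Z^4, C_1 ≅ Z^6, C_2 ≅ Z^4, C_3 ≅ Z^1.

Boundary ∂_1: C_1 → C_0 is given by ∂[p,q] = [q] − [p]. For instance
  ∂AD = D − A.
As a 4×6 matrix over Z this has rank 3, with invariant factors (1,1,1).

∂_2: C_2 → C_1 maps a triangle to the signed sum of its edges. For instance
  ∂ABD = BD − AD + AB,
  ∂ABE = BE − AE + AB.
The 6×4 boundary matrix has rank 3 and Smith normal form diag(1,1,1).

Boundary ∂_3: C_3 → C_2 sends each 3-simplex σ to the alternating sum Σ_i (−1)^i (σ with its i-th vertex removed). For instance
  ∂ABDE = BDE − ADE + ABE − ABD.
This gives a 4×1 integer matrix of rank 1; reducing to Smith normal form yields diagonal entries (1).

Computing H_k = (kernel of ∂_k) / (image of ∂_{k+1}):

  H_0: rank C_0 − rank ∂_1 = 4 − 3 = 1, and the invariant factors of ∂_1 are all 1, so H_0 = Z.
  H_1: rank ker ∂_1 − rank ∂_2 = (6 − 3) − 3 = 0, and the invariant factors of ∂_2 are all 1, so H_1 = 0.
  H_2: rank ker ∂_2 − rank ∂_3 = (4 − 3) − 1 = 0, and the invariant factors of ∂_3 are all 1, so H_2 = 0.
  H_3: rank ker ∂_3 − rank ∂_4 = (1 − 1) − 0 = 0, and there is no ∂_4, so H_3 = 0.

As a check, the Euler characteristic is 4 − 6 + 4 − 1 = 1, which agrees with 1 − 0 + 0 − 0 = 1.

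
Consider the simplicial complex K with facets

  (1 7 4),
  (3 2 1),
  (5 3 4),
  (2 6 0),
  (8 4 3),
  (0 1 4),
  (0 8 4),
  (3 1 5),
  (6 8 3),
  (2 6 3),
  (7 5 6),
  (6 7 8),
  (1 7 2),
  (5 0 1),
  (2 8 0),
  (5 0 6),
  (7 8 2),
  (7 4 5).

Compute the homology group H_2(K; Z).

H_2 ≅ 0.

Take the total order 0 < 1 < 2 < 3 < 4 < 5 < 6 < 7 < 8 on the vertex set. Then K (dimension 2) consists of the simplices:

  0-simplices (9): [0], [1], [2], [3], [4], [5], [6], [7], [8]
  1-simplices (27): (27 of them)
  2-simplices (18): [0,1,4], [0,1,5], [0,2,6], [0,2,8], [0,4,8], [0,5,6], [1,2,3], [1,2,7], [1,3,5], [1,4,7], [2,3,6], [2,7,8], [3,4,5], [3,4,8], [3,6,8], [4,5,7], [5,6,7], [6,7,8]

so the chain groups are C_0 ≅ Z^9, C_1 ≅ Z^27, C_2 ≅ Z^18.

Boundary ∂_1: C_1 → C_0 maps an edge to its endpoints' difference, ∂[p,q] = q − p. For instance
  ∂[1,4] = [4] − [1].
The resulting 9×27 matrix has rank 8, and its Smith normal form has invariant factors (1,1,1,1,1,1,1,1).

The boundary map ∂_2: C_2 → C_1 sends each 2-simplex [p,q,r] to [q,r] − [p,r] + [p,q]. For instance
  ∂[6,7,8] = [7,8] − [6,8] + [6,7],
  ∂[2,3,6] = [3,6] − [2,6] + [2,3].
This gives a 27×18 integer matrix of rank 18; reducing to Smith normal form yields diagonal entries (1,1,1,1,1,1,1,1,1,1,1,1,1,1,1,1,1,2).

Computing H_k = (kernel of ∂_k) / (image of ∂_{k+1}):

  H_2: rank ker ∂_2 − rank ∂_3 = (18 − 18) − 0 = 0, and there is no ∂_3, so H_2 = 0.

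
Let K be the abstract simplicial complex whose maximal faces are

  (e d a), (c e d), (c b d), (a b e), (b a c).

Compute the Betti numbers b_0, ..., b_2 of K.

b_0 = 1, b_1 = 1, b_2 = 0.

K has 5 vertices, 10 edges, 5 triangles.
rank ∂_0 = 0, rank ∂_1 = 4 ⇒ b_0 = 5 − 0 − 4 = 1; all invariant factors of ∂_1 are 1 so no torsion. So H_0 ≅ Z.
rank ∂_1 = 4, rank ∂_2 = 5 ⇒ b_1 = 10 − 4 − 5 = 1; all invariant factors of ∂_2 are 1 so no torsion. So H_1 ≅ Z.
rank ∂_2 = 5, rank ∂_3 = 0 ⇒ b_2 = 5 − 5 − 0 = 0. So H_2 ≅ 0.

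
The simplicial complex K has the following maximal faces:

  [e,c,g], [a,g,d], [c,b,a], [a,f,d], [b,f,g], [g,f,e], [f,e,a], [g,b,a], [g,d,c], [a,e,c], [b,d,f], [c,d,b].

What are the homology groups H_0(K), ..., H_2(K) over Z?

H_0 = Z,  H_1 = Z/2,  H_2 = 0.

Fix the vertex order a < b < c < d < e < f < g and write every simplex with vertices in increasing order. Then dim K = 2 and the simplices of K are:

  0-simplices (7): a, b, c, d, e, f, g
  1-simplices (18): ab, ac, ad, ae, af, ag, bc, bd, bf, bg, cd, ce, cg, df, dg, ef, eg, fg
  2-simplices (12): abc, abg, ace, adf, adg, aef, bcd, bdf, bfg, cdg, ceg, efg

Hence C_0 ≅ Z^7, C_1 ≅ Z^18, C_2 ≅ Z^12.

Boundary ∂_1: C_1 → C_0 maps an edge to its endpoints' difference, ∂[p,q] = q − p. For instance
  ∂ag = g − a.
This gives a 7×18 integer matrix of rank 6; reducing to Smith normal form yields diagonal entries (1,1,1,1,1,1).

The boundary map ∂_2: C_2 → C_1 sends each 2-simplex [p,q,r] to [q,r] − [p,r] + [p,q]. For instance
  ∂abc = bc − ac + ab,
  ∂efg = fg − eg + ef.
The 18×12 boundary matrix has rank 12 and Smith normal form diag(1,1,1,1,1,1,1,1,1,1,1,2).

From H_k ≅ ker(∂_k) / im(∂_{k+1}) we obtain:

  H_0: rank C_0 − rank ∂_1 = 7 − 6 = 1, and the invariant factors of ∂_1 are all 1, so H_0 ≅ Z.
  H_1: rank ker ∂_1 − rank ∂_2 = (18 − 6) − 12 = 0, and ∂_2 has invariant factor 2 > 1, so H_1 ≅ Z/2.
  H_2: rank ker ∂_2 − rank ∂_3 = (12 − 12) − 0 = 0, and there is no ∂_3, so H_2 ≅ 0.

As a check, the Euler characteristic is 7 − 18 + 12 = 1, which agrees with 1 − 0 + 0 = 1.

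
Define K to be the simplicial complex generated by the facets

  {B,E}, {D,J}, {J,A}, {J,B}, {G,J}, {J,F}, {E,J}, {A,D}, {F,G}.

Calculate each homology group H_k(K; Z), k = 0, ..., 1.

H_0 ≅ Z,  H_1 ≅ Z^3.

Take the total order A < B < D < E < F < G < J on the vertex set. Then K (dimension 1) consists of the simplices:

  0-simplices (7): A, B, D, E, F, G, J
  1-simplices (9): AD, AJ, BE, BJ, DJ, EJ, FG, FJ, GJ

so the chain groups are C_0 ≅ Z^7, C_1 ≅ Z^9.

∂_1: C_1 → C_0 is given by ∂[p,q] = [q] − [p].
The 7×9 boundary matrix has rank 6 and Smith normal form diag(1,1,1,1,1,1).

From H_k ≅ ker(∂_k) / im(∂_{k+1}) we obtain:

  H_0: rank C_0 − rank ∂_1 = 7 − 6 = 1, and the invariant factors of ∂_1 are all 1, so H_0 ≅ Z.
  H_1: rank ker ∂_1 − rank ∂_2 = (9 − 6) − 0 = 3, and there is no ∂_2, so H_1 ≅ Z^3.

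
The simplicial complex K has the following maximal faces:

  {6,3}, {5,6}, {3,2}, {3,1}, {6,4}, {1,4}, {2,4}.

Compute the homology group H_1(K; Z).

H_1 ≅ Z^2.

We work with the vertex ordering 1 < 2 < 3 < 4 < 5 < 6. The simplices of K, each written with vertices in increasing order, are:

  0-simplices (6): [1], [2], [3], [4], [5], [6]
  1-simplices (7): [1,3], [1,4], [2,3], [2,4], [3,6], [4,6], [5,6]

giving chain groups C_0 ≅ Z^6, C_1 ≅ Z^7.

Boundary ∂_1: C_1 → C_0 sends each edge [p,q] (with p < q) to q − p.
As a 6×7 matrix over Z this has rank 5, with invariant factors (1,1,1,1,1).

Reading off H_k = ker ∂_k / im ∂_{k+1}:

  H_1: rank ker ∂_1 − rank ∂_2 = (7 − 5) − 0 = 2, and there is no ∂_2, so H_1 = Z^2.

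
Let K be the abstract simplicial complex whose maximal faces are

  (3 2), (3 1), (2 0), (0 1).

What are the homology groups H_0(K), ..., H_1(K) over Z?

K has 4 vertices, 4 edges.
rank ∂_0 = 0, rank ∂_1 = 3 ⇒ b_0 = 4 − 0 − 3 = 1; all invariant factors of ∂_1 are 1 so no torsion. So H_0 ≅ Z.
rank ∂_1 = 3, rank ∂_2 = 0 ⇒ b_1 = 4 − 3 − 0 = 1. So H_1 ≅ Z.

H_0 = Z,  H_1 = Z.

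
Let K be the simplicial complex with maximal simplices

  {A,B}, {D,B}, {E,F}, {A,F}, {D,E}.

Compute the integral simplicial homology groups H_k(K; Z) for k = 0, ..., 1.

Fix the vertex order A < B < D < E < F and write every simplex with vertices in increasing order. Then dim K = 1 and the simplices of K are:

  0-simplices (5): A, B, D, E, F
  1-simplices (5): AB, AF, BD, DE, EF

so the chain groups are C_0 ≅ Z^5, C_1 ≅ Z^5.

Boundary ∂_1: C_1 → C_0 sends each edge [p,q] (with p < q) to q − p.
As a 5×5 matrix over Z this has rank 4, with invariant factors (1,1,1,1).

Reading off H_k = ker ∂_k / im ∂_{k+1}:

  H_0: rank C_0 − rank ∂_1 = 5 − 4 = 1, and the invariant factors of ∂_1 are all 1, so H_0 = Z.
  H_1: rank ker ∂_1 − rank ∂_2 = (5 − 4) − 0 = 1, and there is no ∂_2, so H_1 = Z.

As a check, the Euler characteristic is 5 − 5 = 0, which agrees with 1 − 1 = 0.

H_0 ≅ Z,  H_1 ≅ Z.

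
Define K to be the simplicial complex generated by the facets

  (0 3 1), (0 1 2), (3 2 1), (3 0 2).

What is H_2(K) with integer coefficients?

H_2 ≅ Z.

K has 4 vertices, 6 edges, 4 triangles.
rank ∂_2 = 3, rank ∂_3 = 0 ⇒ b_2 = 4 − 3 − 0 = 1. So H_2 ≅ Z.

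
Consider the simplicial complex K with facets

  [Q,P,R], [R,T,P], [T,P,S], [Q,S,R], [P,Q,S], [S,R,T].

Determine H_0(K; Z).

K has 5 vertices, 9 edges, 6 triangles.
rank ∂_0 = 0, rank ∂_1 = 4 ⇒ b_0 = 5 − 0 − 4 = 1; all invariant factors of ∂_1 are 1 so no torsion. So H_0 = Z.

H_0 = Z.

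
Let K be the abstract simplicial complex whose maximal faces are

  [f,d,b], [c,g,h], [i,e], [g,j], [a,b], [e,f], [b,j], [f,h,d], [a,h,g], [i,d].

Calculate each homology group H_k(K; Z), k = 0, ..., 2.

Take the total order a < b < c < d < e < f < g < h < i < j on the vertex set. Then K (dimension 2) consists of the simplices:

  0-simplices (10): a, b, c, d, e, f, g, h, i, j
  1-simplices (16): ab, ag, ah, bd, bf, bj, cg, ch, df, dh, di, ef, ei, fh, gh, gj
  2-simplices (4): agh, bdf, cgh, dfh

Hence C_0 ≅ Z^10, C_1 ≅ Z^16, C_2 ≅ Z^4.

Boundary ∂_1: C_1 → C_0 sends each edge [p,q] (with p < q) to q − p.
This gives a 10×16 integer matrix of rank 9; reducing to Smith normal form yields diagonal entries (1,1,1,1,1,1,1,1,1).

Boundary ∂_2: C_2 → C_1 maps a triangle to the signed sum of its edges. For instance
  ∂cgh = gh − ch + cg,
  ∂dfh = fh − dh + df.
The resulting 16×4 matrix has rank 4, and its Smith normal form has invariant factors (1,1,1,1).

Computing H_k = (kernel of ∂_k) / (image of ∂_{k+1}):

  H_0: rank C_0 − rank ∂_1 = 10 − 9 = 1, and the invariant factors of ∂_1 are all 1, so H_0 = Z.
  H_1: rank ker ∂_1 − rank ∂_2 = (16 − 9) − 4 = 3, and the invariant factors of ∂_2 are all 1, so H_1 = Z^3.
  H_2: rank ker ∂_2 − rank ∂_3 = (4 − 4) − 0 = 0, and there is no ∂_3, so H_2 = 0.

H_0 = Z,  H_1 = Z^3,  H_2 = 0.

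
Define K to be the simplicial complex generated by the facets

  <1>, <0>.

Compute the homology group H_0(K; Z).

K has 2 vertices.
rank ∂_0 = 0, rank ∂_1 = 0 ⇒ b_0 = 2 − 0 − 0 = 2. So H_0 = Z^2.

H_0 = Z^2.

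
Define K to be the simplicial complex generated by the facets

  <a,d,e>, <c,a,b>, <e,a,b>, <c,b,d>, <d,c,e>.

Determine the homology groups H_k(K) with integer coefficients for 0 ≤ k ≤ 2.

H_0 = Z,  H_1 = Z,  H_2 = 0.

Take the total order a < b < c < d < e on the vertex set. Then K (dimension 2) consists of the simplices:

  0-simplices (5): a, b, c, d, e
  1-simplices (10): ab, ac, ad, ae, bc, bd, be, cd, ce, de
  2-simplices (5): abc, abe, ade, bcd, cde

giving chain groups C_0 ≅ Z^5, C_1 ≅ Z^10, C_2 ≅ Z^5.

The boundary map ∂_1: C_1 → C_0 sends each edge [p,q] (with p < q) to q − p. For instance
  ∂de = e − d.
As a 5×10 matrix over Z this has rank 4, with invariant factors (1,1,1,1).

Boundary ∂_2: C_2 → C_1 acts by ∂[p,q,r] = [q,r] − [p,r] + [p,q]. For instance
  ∂abe = be − ae + ab,
  ∂cde = de − ce + cd.
This gives a 10×5 integer matrix of rank 5; reducing to Smith normal form yields diagonal entries (1,1,1,1,1).

Now H_k = ker ∂_k / im ∂_{k+1}, so:

  H_0: rank C_0 − rank ∂_1 = 5 − 4 = 1, and the invariant factors of ∂_1 are all 1, so H_0 ≅ Z.
  H_1: rank ker ∂_1 − rank ∂_2 = (10 − 4) − 5 = 1, and the invariant factors of ∂_2 are all 1, so H_1 ≅ Z.
  H_2: rank ker ∂_2 − rank ∂_3 = (5 − 5) − 0 = 0, and there is no ∂_3, so H_2 ≅ 0.

As a check, the Euler characteristic is 5 − 10 + 5 = 0, which agrees with 1 − 1 + 0 = 0.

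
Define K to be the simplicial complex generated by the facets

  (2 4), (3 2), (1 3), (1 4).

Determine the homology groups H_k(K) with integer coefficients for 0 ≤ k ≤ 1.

Take the total order 1 < 2 < 3 < 4 on the vertex set. Then K (dimension 1) consists of the simplices:

  0-simplices (4): [1], [2], [3], [4]
  1-simplices (4): [1,3], [1,4], [2,3], [2,4]

Hence C_0 ≅ Z^4, C_1 ≅ Z^4.

The boundary map ∂_1: C_1 → C_0 is given by ∂[p,q] = [q] − [p].
This gives a 4×4 integer matrix of rank 3; reducing to Smith normal form yields diagonal entries (1,1,1).

From H_k ≅ ker(∂_k) / im(∂_{k+1}) we obtain:

  H_0: rank C_0 − rank ∂_1 = 4 − 3 = 1, and the invariant factors of ∂_1 are all 1, so H_0 ≅ Z.
  H_1: rank ker ∂_1 − rank ∂_2 = (4 − 3) − 0 = 1, and there is no ∂_2, so H_1 ≅ Z.

H_0 = Z,  H_1 = Z.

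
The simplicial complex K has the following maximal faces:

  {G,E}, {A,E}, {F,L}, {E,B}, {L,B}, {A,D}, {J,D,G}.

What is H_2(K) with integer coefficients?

H_2 = 0.

Order the vertices as A < B < D < E < F < G < J < L. Listing each simplex with vertices in this order, K has dimension 2 with simplices:

  0-simplices (8): A, B, D, E, F, G, J, L
  1-simplices (9): AD, AE, BE, BL, DG, DJ, EG, FL, GJ
  2-simplices (1): DGJ

giving chain groups C_0 ≅ Z^8, C_1 ≅ Z^9, C_2 ≅ Z^1.

The boundary map ∂_1: C_1 → C_0 is given by ∂[p,q] = [q] − [p]. For instance
  ∂BL = L − B.
As a 8×9 matrix over Z this has rank 7, with invariant factors (1,1,1,1,1,1,1).

Boundary ∂_2: C_2 → C_1 maps a triangle to the signed sum of its edges. For instance
  ∂DGJ = GJ − DJ + DG.
As a 9×1 matrix over Z this has rank 1, with invariant factors (1).

Reading off H_k = ker ∂_k / im ∂_{k+1}:

  H_2: rank ker ∂_2 − rank ∂_3 = (1 − 1) − 0 = 0, and there is no ∂_3, so H_2 ≅ 0.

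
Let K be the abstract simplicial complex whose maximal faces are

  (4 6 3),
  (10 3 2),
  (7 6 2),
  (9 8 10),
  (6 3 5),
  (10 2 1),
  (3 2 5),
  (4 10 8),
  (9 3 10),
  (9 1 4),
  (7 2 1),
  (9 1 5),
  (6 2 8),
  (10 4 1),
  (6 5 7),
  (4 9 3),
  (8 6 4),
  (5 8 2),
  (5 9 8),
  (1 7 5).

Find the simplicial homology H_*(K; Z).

We work with the vertex ordering 1 < 2 < 3 < 4 < 5 < 6 < 7 < 8 < 9 < 10. The simplices of K, each written with vertices in increasing order, are:

  0-simplices (10): [1], [2], [3], [4], [5], [6], [7], [8], [9], [10]
  1-simplices (30): (30 of them)
  2-simplices (20): (20 of them)

so the chain groups are C_0 ≅ Z^10, C_1 ≅ Z^30, C_2 ≅ Z^20.

∂_1: C_1 → C_0 is given by ∂[p,q] = [q] − [p].
As a 10×30 matrix over Z this has rank 9, with invariant factors (1,1,1,1,1,1,1,1,1).

Boundary ∂_2: C_2 → C_1 acts by ∂[p,q,r] = [q,r] − [p,r] + [p,q]. For instance
  ∂[5,8,9] = [8,9] − [5,9] + [5,8],
  ∂[2,6,7] = [6,7] − [2,7] + [2,6].
As a 30×20 matrix over Z this has rank 20, with invariant factors (1,1,1,1,1,1,1,1,1,1,1,1,1,1,1,1,1,1,1,2).

Computing H_k = (kernel of ∂_k) / (image of ∂_{k+1}):

  H_0: rank C_0 − rank ∂_1 = 10 − 9 = 1, and the invariant factors of ∂_1 are all 1, so H_0 = Z.
  H_1: rank ker ∂_1 − rank ∂_2 = (30 − 9) − 20 = 1, and ∂_2 has invariant factor 2 > 1, so H_1 = Z ⊕ Z/2.
  H_2: rank ker ∂_2 − rank ∂_3 = (20 − 20) − 0 = 0, and there is no ∂_3, so H_2 = 0.

(K is a triangulation of the Klein bottle.)

H_0 ≅ Z,  H_1 ≅ Z ⊕ Z/2,  H_2 = 0.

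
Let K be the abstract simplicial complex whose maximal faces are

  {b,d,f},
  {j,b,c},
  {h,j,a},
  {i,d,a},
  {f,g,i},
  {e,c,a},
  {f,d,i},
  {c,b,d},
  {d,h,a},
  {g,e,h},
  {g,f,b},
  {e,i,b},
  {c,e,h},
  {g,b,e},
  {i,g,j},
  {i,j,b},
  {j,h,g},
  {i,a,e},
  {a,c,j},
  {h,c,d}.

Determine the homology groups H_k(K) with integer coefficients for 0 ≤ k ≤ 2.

H_0 = Z,  H_1 = Z ⊕ Z/2Z,  H_2 = 0.

Order the vertices as a < b < c < d < e < f < g < h < i < j. Listing each simplex with vertices in this order, K has dimension 2 with simplices:

  0-simplices (10): a, b, c, d, e, f, g, h, i, j
  1-simplices (30): ac, ad, ae, ah, ai, aj, bc, bd, be, bf, bg, bi, bj, cd, ce, ch, cj, df, dh, di, eg, eh, ei, fg, fi, gh, gi, gj, hj, ij
  2-simplices (20): ace, acj, adh, adi, aei, ahj, bcd, bcj, bdf, beg, bei, bfg, bij, cdh, ceh, dfi, egh, fgi, ghj, gij

so the chain groups are C_0 ≅ Z^10, C_1 ≅ Z^30, C_2 ≅ Z^20.

Boundary ∂_1: C_1 → C_0 is given by ∂[p,q] = [q] − [p].
The resulting 10×30 matrix has rank 9, and its Smith normal form has invariant factors (1,1,1,1,1,1,1,1,1).

The boundary map ∂_2: C_2 → C_1 maps a triangle to the signed sum of its edges. For instance
  ∂egh = gh − eh + eg,
  ∂ceh = eh − ch + ce.
The resulting 30×20 matrix has rank 20, and its Smith normal form has invariant factors (1,1,1,1,1,1,1,1,1,1,1,1,1,1,1,1,1,1,1,2).

Computing H_k = (kernel of ∂_k) / (image of ∂_{k+1}):

  H_0: rank C_0 − rank ∂_1 = 10 − 9 = 1, and the invariant factors of ∂_1 are all 1, so H_0 = Z.
  H_1: rank ker ∂_1 − rank ∂_2 = (30 − 9) − 20 = 1, and ∂_2 has invariant factor 2 > 1, so H_1 = Z ⊕ Z/2Z.
  H_2: rank ker ∂_2 − rank ∂_3 = (20 − 20) − 0 = 0, and there is no ∂_3, so H_2 = 0.

As a check, the Euler characteristic is 10 − 30 + 20 = 0, which agrees with 1 − 1 + 0 = 0.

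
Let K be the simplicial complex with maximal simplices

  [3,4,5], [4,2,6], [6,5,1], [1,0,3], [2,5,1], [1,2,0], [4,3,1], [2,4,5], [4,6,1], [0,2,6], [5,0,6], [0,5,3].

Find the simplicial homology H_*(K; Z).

H_0 = Z,  H_1 = Z_2,  H_2 = 0.

Order the vertices as 0 < 1 < 2 < 3 < 4 < 5 < 6. Listing each simplex with vertices in this order, K has dimension 2 with simplices:

  0-simplices (7): [0], [1], [2], [3], [4], [5], [6]
  1-simplices (18): [0,1], [0,2], [0,3], [0,5], [0,6], [1,2], [1,3], [1,4], [1,5], [1,6], [2,4], [2,5], [2,6], [3,4], [3,5], [4,5], [4,6], [5,6]
  2-simplices (12): [0,1,2], [0,1,3], [0,2,6], [0,3,5], [0,5,6], [1,2,5], [1,3,4], [1,4,6], [1,5,6], [2,4,5], [2,4,6], [3,4,5]

giving chain groups C_0 ≅ Z^7, C_1 ≅ Z^18, C_2 ≅ Z^12.

∂_1: C_1 → C_0 is given by ∂[p,q] = [q] − [p]. For instance
  ∂[0,3] = [3] − [0].
This gives a 7×18 integer matrix of rank 6; reducing to Smith normal form yields diagonal entries (1,1,1,1,1,1).

Boundary ∂_2: C_2 → C_1 acts by ∂[p,q,r] = [q,r] − [p,r] + [p,q]. For instance
  ∂[1,2,5] = [2,5] − [1,5] + [1,2],
  ∂[3,4,5] = [4,5] − [3,5] + [3,4].
The resulting 18×12 matrix has rank 12, and its Smith normal form has invariant factors (1,1,1,1,1,1,1,1,1,1,1,2).

From H_k ≅ ker(∂_k) / im(∂_{k+1}) we obtain:

  H_0: rank C_0 − rank ∂_1 = 7 − 6 = 1, and the invariant factors of ∂_1 are all 1, so H_0 = Z.
  H_1: rank ker ∂_1 − rank ∂_2 = (18 − 6) − 12 = 0, and ∂_2 has invariant factor 2 > 1, so H_1 = Z_2.
  H_2: rank ker ∂_2 − rank ∂_3 = (12 − 12) − 0 = 0, and there is no ∂_3, so H_2 = 0.

As a check, the Euler characteristic is 7 − 18 + 12 = 1, which agrees with 1 − 0 + 0 = 1.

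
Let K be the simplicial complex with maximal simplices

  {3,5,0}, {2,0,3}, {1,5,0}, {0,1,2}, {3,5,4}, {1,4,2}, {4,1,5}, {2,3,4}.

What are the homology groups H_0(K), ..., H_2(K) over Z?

Order the vertices as 0 < 1 < 2 < 3 < 4 < 5. Listing each simplex with vertices in this order, K has dimension 2 with simplices:

  0-simplices (6): [0], [1], [2], [3], [4], [5]
  1-simplices (12): [0,1], [0,2], [0,3], [0,5], [1,2], [1,4], [1,5], [2,3], [2,4], [3,4], [3,5], [4,5]
  2-simplices (8): [0,1,2], [0,1,5], [0,2,3], [0,3,5], [1,2,4], [1,4,5], [2,3,4], [3,4,5]

so the chain groups are C_0 ≅ Z^6, C_1 ≅ Z^12, C_2 ≅ Z^8.

Boundary ∂_1: C_1 → C_0 is given by ∂[p,q] = [q] − [p].
The 6×12 boundary matrix has rank 5 and Smith normal form diag(1,1,1,1,1).

The boundary map ∂_2: C_2 → C_1 sends each 2-simplex [p,q,r] to [q,r] − [p,r] + [p,q]. For instance
  ∂[1,4,5] = [4,5] − [1,5] + [1,4],
  ∂[3,4,5] = [4,5] − [3,5] + [3,4].
The 12×8 boundary matrix has rank 7 and Smith normal form diag(1,1,1,1,1,1,1).

Now H_k = ker ∂_k / im ∂_{k+1}, so:

  H_0: rank C_0 − rank ∂_1 = 6 − 5 = 1, and the invariant factors of ∂_1 are all 1, so H_0 ≅ Z.
  H_1: rank ker ∂_1 − rank ∂_2 = (12 − 5) − 7 = 0, and the invariant factors of ∂_2 are all 1, so H_1 ≅ 0.
  H_2: rank ker ∂_2 − rank ∂_3 = (8 − 7) − 0 = 1, and there is no ∂_3, so H_2 ≅ Z.

H_0 ≅ Z,  H_1 = 0,  H_2 ≅ Z.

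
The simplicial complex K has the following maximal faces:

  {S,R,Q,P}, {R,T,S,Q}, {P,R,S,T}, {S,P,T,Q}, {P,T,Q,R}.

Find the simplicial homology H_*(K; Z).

H_0 = Z,  H_1 = 0,  H_2 = 0,  H_3 = Z.

Take the total order P < Q < R < S < T on the vertex set. Then K (dimension 3) consists of the simplices:

  0-simplices (5): P, Q, R, S, T
  1-simplices (10): PQ, PR, PS, PT, QR, QS, QT, RS, RT, ST
  2-simplices (10): PQR, PQS, PQT, PRS, PRT, PST, QRS, QRT, QST, RST
  3-simplices (5): PQRS, PQRT, PQST, PRST, QRST

so the chain groups are C_0 ≅ Z^5, C_1 ≅ Z^10, C_2 ≅ Z^10, C_3 ≅ Z^5.

Boundary ∂_1: C_1 → C_0 is given by ∂[p,q] = [q] − [p].
The 5×10 boundary matrix has rank 4 and Smith normal form diag(1,1,1,1).

∂_2: C_2 → C_1 acts by ∂[p,q,r] = [q,r] − [p,r] + [p,q]. For instance
  ∂PQR = QR − PR + PQ,
  ∂QST = ST − QT + QS.
As a 10×10 matrix over Z this has rank 6, with invariant factors (1,1,1,1,1,1).

Boundary ∂_3: C_3 → C_2 sends each 3-simplex σ to the alternating sum Σ_i (−1)^i (σ with its i-th vertex removed). For instance
  ∂PQST = QST − PST + PQT − PQS,
  ∂PQRS = QRS − PRS + PQS − PQR.
This gives a 10×5 integer matrix of rank 4; reducing to Smith normal form yields diagonal entries (1,1,1,1).

Now H_k = ker ∂_k / im ∂_{k+1}, so:

  H_0: rank C_0 − rank ∂_1 = 5 − 4 = 1, and the invariant factors of ∂_1 are all 1, so H_0 ≅ Z.
  H_1: rank ker ∂_1 − rank ∂_2 = (10 − 4) − 6 = 0, and the invariant factors of ∂_2 are all 1, so H_1 ≅ 0.
  H_2: rank ker ∂_2 − rank ∂_3 = (10 − 6) − 4 = 0, and the invariant factors of ∂_3 are all 1, so H_2 ≅ 0.
  H_3: rank ker ∂_3 − rank ∂_4 = (5 − 4) − 0 = 1, and there is no ∂_4, so H_3 ≅ Z.

As a check, the Euler characteristic is 5 − 10 + 10 − 5 = 0, which agrees with 1 − 0 + 0 − 1 = 0.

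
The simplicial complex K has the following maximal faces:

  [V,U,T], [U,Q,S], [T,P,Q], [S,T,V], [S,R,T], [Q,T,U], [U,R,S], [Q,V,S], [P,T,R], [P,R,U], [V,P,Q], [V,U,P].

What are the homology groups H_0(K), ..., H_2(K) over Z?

H_0 = Z,  H_1 = Z/2,  H_2 = 0.

Fix the vertex order P < Q < R < S < T < U < V and write every simplex with vertices in increasing order. Then dim K = 2 and the simplices of K are:

  0-simplices (7): P, Q, R, S, T, U, V
  1-simplices (18): PQ, PR, PT, PU, PV, QS, QT, QU, QV, RS, RT, RU, ST, SU, SV, TU, TV, UV
  2-simplices (12): PQT, PQV, PRT, PRU, PUV, QSU, QSV, QTU, RST, RSU, STV, TUV

so the chain groups are C_0 ≅ Z^7, C_1 ≅ Z^18, C_2 ≅ Z^12.

∂_1: C_1 → C_0 is given by ∂[p,q] = [q] − [p]. For instance
  ∂PV = V − P.
This gives a 7×18 integer matrix of rank 6; reducing to Smith normal form yields diagonal entries (1,1,1,1,1,1).

Boundary ∂_2: C_2 → C_1 sends each 2-simplex [p,q,r] to [q,r] − [p,r] + [p,q]. For instance
  ∂STV = TV − SV + ST,
  ∂RST = ST − RT + RS.
The resulting 18×12 matrix has rank 12, and its Smith normal form has invariant factors (1,1,1,1,1,1,1,1,1,1,1,2).

Reading off H_k = ker ∂_k / im ∂_{k+1}:

  H_0: rank C_0 − rank ∂_1 = 7 − 6 = 1, and the invariant factors of ∂_1 are all 1, so H_0 = Z.
  H_1: rank ker ∂_1 − rank ∂_2 = (18 − 6) − 12 = 0, and ∂_2 has invariant factor 2 > 1, so H_1 = Z/2.
  H_2: rank ker ∂_2 − rank ∂_3 = (12 − 12) − 0 = 0, and there is no ∂_3, so H_2 = 0.

As a check, the Euler characteristic is 7 − 18 + 12 = 1, which agrees with 1 − 0 + 0 = 1.
(K is a triangulation of the real projective plane RP^2.)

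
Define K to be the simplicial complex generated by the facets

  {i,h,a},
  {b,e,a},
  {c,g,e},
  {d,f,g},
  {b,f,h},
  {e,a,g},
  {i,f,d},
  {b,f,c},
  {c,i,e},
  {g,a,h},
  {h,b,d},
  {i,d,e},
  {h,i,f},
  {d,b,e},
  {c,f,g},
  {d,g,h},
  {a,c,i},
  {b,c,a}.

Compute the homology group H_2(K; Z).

We work with the vertex ordering a < b < c < d < e < f < g < h < i. The simplices of K, each written with vertices in increasing order, are:

  0-simplices (9): a, b, c, d, e, f, g, h, i
  1-simplices (27): ab, ac, ae, ag, ah, ai, bc, bd, be, bf, bh, ce, cf, cg, ci, de, df, dg, dh, di, eg, ei, fg, fh, fi, gh, hi
  2-simplices (18): abc, abe, aci, aeg, agh, ahi, bcf, bde, bdh, bfh, ceg, cei, cfg, dei, dfg, dfi, dgh, fhi

Hence C_0 ≅ Z^9, C_1 ≅ Z^27, C_2 ≅ Z^18.

∂_1: C_1 → C_0 is given by ∂[p,q] = [q] − [p]. For instance
  ∂eg = g − e.
As a 9×27 matrix over Z this has rank 8, with invariant factors (1,1,1,1,1,1,1,1).

The boundary map ∂_2: C_2 → C_1 maps a triangle to the signed sum of its edges. For instance
  ∂agh = gh − ah + ag,
  ∂bcf = cf − bf + bc.
The resulting 27×18 matrix has rank 18, and its Smith normal form has invariant factors (1,1,1,1,1,1,1,1,1,1,1,1,1,1,1,1,1,2).

Computing H_k = (kernel of ∂_k) / (image of ∂_{k+1}):

  H_2: rank ker ∂_2 − rank ∂_3 = (18 − 18) − 0 = 0, and there is no ∂_3, so H_2 = 0.

H_2 = 0.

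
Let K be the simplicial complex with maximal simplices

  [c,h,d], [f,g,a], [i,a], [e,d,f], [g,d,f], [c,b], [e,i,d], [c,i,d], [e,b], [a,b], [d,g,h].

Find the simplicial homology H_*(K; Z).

We work with the vertex ordering a < b < c < d < e < f < g < h < i. The simplices of K, each written with vertices in increasing order, are:

  0-simplices (9): a, b, c, d, e, f, g, h, i
  1-simplices (18): ab, af, ag, ai, bc, be, cd, ch, ci, de, df, dg, dh, di, ef, ei, fg, gh
  2-simplices (7): afg, cdh, cdi, def, dei, dfg, dgh

Hence C_0 ≅ Z^9, C_1 ≅ Z^18, C_2 ≅ Z^7.

The boundary map ∂_1: C_1 → C_0 sends each edge [p,q] (with p < q) to q − p. For instance
  ∂dg = g − d.
This gives a 9×18 integer matrix of rank 8; reducing to Smith normal form yields diagonal entries (1,1,1,1,1,1,1,1).

∂_2: C_2 → C_1 sends each 2-simplex [p,q,r] to [q,r] − [p,r] + [p,q]. For instance
  ∂afg = fg − ag + af,
  ∂def = ef − df + de.
The resulting 18×7 matrix has rank 7, and its Smith normal form has invariant factors (1,1,1,1,1,1,1).

Computing H_k = (kernel of ∂_k) / (image of ∂_{k+1}):

  H_0: rank C_0 − rank ∂_1 = 9 − 8 = 1, and the invariant factors of ∂_1 are all 1, so H_0 = Z.
  H_1: rank ker ∂_1 − rank ∂_2 = (18 − 8) − 7 = 3, and the invariant factors of ∂_2 are all 1, so H_1 = Z^3.
  H_2: rank ker ∂_2 − rank ∂_3 = (7 − 7) − 0 = 0, and there is no ∂_3, so H_2 = 0.

H_0 = Z,  H_1 = Z^3,  H_2 = 0.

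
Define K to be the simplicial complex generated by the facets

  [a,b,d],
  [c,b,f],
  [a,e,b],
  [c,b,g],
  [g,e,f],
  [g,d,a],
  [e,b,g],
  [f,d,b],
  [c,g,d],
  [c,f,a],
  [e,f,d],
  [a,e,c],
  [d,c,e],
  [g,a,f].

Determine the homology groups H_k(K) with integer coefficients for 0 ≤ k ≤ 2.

H_0 = Z,  H_1 = Z^2,  H_2 = Z.

Fix the vertex order a < b < c < d < e < f < g and write every simplex with vertices in increasing order. Then dim K = 2 and the simplices of K are:

  0-simplices (7): a, b, c, d, e, f, g
  1-simplices (21): ab, ac, ad, ae, af, ag, bc, bd, be, bf, bg, cd, ce, cf, cg, de, df, dg, ef, eg, fg
  2-simplices (14): abd, abe, ace, acf, adg, afg, bcf, bcg, bdf, beg, cde, cdg, def, efg

Hence C_0 ≅ Z^7, C_1 ≅ Z^21, C_2 ≅ Z^14.

The boundary map ∂_1: C_1 → C_0 is given by ∂[p,q] = [q] − [p]. For instance
  ∂dg = g − d.
The resulting 7×21 matrix has rank 6, and its Smith normal form has invariant factors (1,1,1,1,1,1).

∂_2: C_2 → C_1 acts by ∂[p,q,r] = [q,r] − [p,r] + [p,q]. For instance
  ∂bdf = df − bf + bd,
  ∂cdg = dg − cg + cd.
The 21×14 boundary matrix has rank 13 and Smith normal form diag(1,1,1,1,1,1,1,1,1,1,1,1,1).

Computing H_k = (kernel of ∂_k) / (image of ∂_{k+1}):

  H_0: rank C_0 − rank ∂_1 = 7 − 6 = 1, and the invariant factors of ∂_1 are all 1, so H_0 = Z.
  H_1: rank ker ∂_1 − rank ∂_2 = (21 − 6) − 13 = 2, and the invariant factors of ∂_2 are all 1, so H_1 = Z^2.
  H_2: rank ker ∂_2 − rank ∂_3 = (14 − 13) − 0 = 1, and there is no ∂_3, so H_2 = Z.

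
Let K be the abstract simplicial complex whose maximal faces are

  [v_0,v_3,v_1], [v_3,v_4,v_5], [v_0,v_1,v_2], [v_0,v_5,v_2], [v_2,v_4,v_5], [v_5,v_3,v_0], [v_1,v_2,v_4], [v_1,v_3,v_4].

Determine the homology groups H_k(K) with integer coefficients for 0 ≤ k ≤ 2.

H_0 ≅ Z,  H_1 = 0,  H_2 ≅ Z.

Fix the vertex order v_0 < v_1 < v_2 < v_3 < v_4 < v_5 and write every simplex with vertices in increasing order. Then dim K = 2 and the simplices of K are:

  0-simplices (6): [v_0], [v_1], [v_2], [v_3], [v_4], [v_5]
  1-simplices (12): [v_0,v_1], [v_0,v_2], [v_0,v_3], [v_0,v_5], [v_1,v_2], [v_1,v_3], [v_1,v_4], [v_2,v_4], [v_2,v_5], [v_3,v_4], [v_3,v_5], [v_4,v_5]
  2-simplices (8): [v_0,v_1,v_2], [v_0,v_1,v_3], [v_0,v_2,v_5], [v_0,v_3,v_5], [v_1,v_2,v_4], [v_1,v_3,v_4], [v_2,v_4,v_5], [v_3,v_4,v_5]

giving chain groups C_0 ≅ Z^6, C_1 ≅ Z^12, C_2 ≅ Z^8.

∂_1: C_1 → C_0 maps an edge to its endpoints' difference, ∂[p,q] = q − p.
As a 6×12 matrix over Z this has rank 5, with invariant factors (1,1,1,1,1).

Boundary ∂_2: C_2 → C_1 maps a triangle to the signed sum of its edges. For instance
  ∂[v_1,v_3,v_4] = [v_3,v_4] − [v_1,v_4] + [v_1,v_3],
  ∂[v_0,v_2,v_5] = [v_2,v_5] − [v_0,v_5] + [v_0,v_2].
This gives a 12×8 integer matrix of rank 7; reducing to Smith normal form yields diagonal entries (1,1,1,1,1,1,1).

Reading off H_k = ker ∂_k / im ∂_{k+1}:

  H_0: rank C_0 − rank ∂_1 = 6 − 5 = 1, and the invariant factors of ∂_1 are all 1, so H_0 = Z.
  H_1: rank ker ∂_1 − rank ∂_2 = (12 − 5) − 7 = 0, and the invariant factors of ∂_2 are all 1, so H_1 = 0.
  H_2: rank ker ∂_2 − rank ∂_3 = (8 − 7) − 0 = 1, and there is no ∂_3, so H_2 = Z.

As a check, the Euler characteristic is 6 − 12 + 8 = 2, which agrees with 1 − 0 + 1 = 2.
(K is a triangulation of the 2-sphere S^2.)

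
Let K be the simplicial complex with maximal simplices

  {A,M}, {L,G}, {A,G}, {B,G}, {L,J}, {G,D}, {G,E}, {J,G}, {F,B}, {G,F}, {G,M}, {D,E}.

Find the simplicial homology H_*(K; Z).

Take the total order A < B < D < E < F < G < J < L < M on the vertex set. Then K (dimension 1) consists of the simplices:

  0-simplices (9): A, B, D, E, F, G, J, L, M
  1-simplices (12): AG, AM, BF, BG, DE, DG, EG, FG, GJ, GL, GM, JL

giving chain groups C_0 ≅ Z^9, C_1 ≅ Z^12.

The boundary map ∂_1: C_1 → C_0 maps an edge to its endpoints' difference, ∂[p,q] = q − p. For instance
  ∂BG = G − B.
This gives a 9×12 integer matrix of rank 8; reducing to Smith normal form yields diagonal entries (1,1,1,1,1,1,1,1).

Computing H_k = (kernel of ∂_k) / (image of ∂_{k+1}):

  H_0: rank C_0 − rank ∂_1 = 9 − 8 = 1, and the invariant factors of ∂_1 are all 1, so H_0 = Z.
  H_1: rank ker ∂_1 − rank ∂_2 = (12 − 8) − 0 = 4, and there is no ∂_2, so H_1 = Z^4.

(K is a triangulation of a wedge of 4 circles.)

H_0 = Z,  H_1 = Z^4.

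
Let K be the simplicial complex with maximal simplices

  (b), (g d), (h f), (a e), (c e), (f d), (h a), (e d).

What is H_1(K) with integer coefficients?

We work with the vertex ordering a < b < c < d < e < f < g < h. The simplices of K, each written with vertices in increasing order, are:

  0-simplices (8): a, b, c, d, e, f, g, h
  1-simplices (7): ae, ah, ce, de, df, dg, fh

Hence C_0 ≅ Z^8, C_1 ≅ Z^7.

Boundary ∂_1: C_1 → C_0 maps an edge to its endpoints' difference, ∂[p,q] = q − p.
The 8×7 boundary matrix has rank 6 and Smith normal form diag(1,1,1,1,1,1).

From H_k ≅ ker(∂_k) / im(∂_{k+1}) we obtain:

  H_1: rank ker ∂_1 − rank ∂_2 = (7 − 6) − 0 = 1, and there is no ∂_2, so H_1 ≅ Z.

H_1 = Z.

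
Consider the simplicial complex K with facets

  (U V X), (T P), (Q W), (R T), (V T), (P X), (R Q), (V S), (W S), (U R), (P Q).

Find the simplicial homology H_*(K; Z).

We work with the vertex ordering P < Q < R < S < T < U < V < W < X. The simplices of K, each written with vertices in increasing order, are:

  0-simplices (9): P, Q, R, S, T, U, V, W, X
  1-simplices (13): PQ, PT, PX, QR, QW, RT, RU, SV, SW, TV, UV, UX, VX
  2-simplices (1): UVX

Hence C_0 ≅ Z^9, C_1 ≅ Z^13, C_2 ≅ Z^1.

∂_1: C_1 → C_0 sends each edge [p,q] (with p < q) to q − p.
The resulting 9×13 matrix has rank 8, and its Smith normal form has invariant factors (1,1,1,1,1,1,1,1).

∂_2: C_2 → C_1 sends each 2-simplex [p,q,r] to [q,r] − [p,r] + [p,q]. For instance
  ∂UVX = VX − UX + UV.
This gives a 13×1 integer matrix of rank 1; reducing to Smith normal form yields diagonal entries (1).

Now H_k = ker ∂_k / im ∂_{k+1}, so:

  H_0: rank C_0 − rank ∂_1 = 9 − 8 = 1, and the invariant factors of ∂_1 are all 1, so H_0 ≅ Z.
  H_1: rank ker ∂_1 − rank ∂_2 = (13 − 8) − 1 = 4, and the invariant factors of ∂_2 are all 1, so H_1 ≅ Z^4.
  H_2: rank ker ∂_2 − rank ∂_3 = (1 − 1) − 0 = 0, and there is no ∂_3, so H_2 ≅ 0.

As a check, the Euler characteristic is 9 − 13 + 1 = -3, which agrees with 1 − 4 + 0 = -3.

H_0 ≅ Z,  H_1 ≅ Z^4,  H_2 = 0.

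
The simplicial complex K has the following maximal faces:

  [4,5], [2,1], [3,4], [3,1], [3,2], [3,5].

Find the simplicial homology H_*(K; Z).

Take the total order 1 < 2 < 3 < 4 < 5 on the vertex set. Then K (dimension 1) consists of the simplices:

  0-simplices (5): [1], [2], [3], [4], [5]
  1-simplices (6): [1,2], [1,3], [2,3], [3,4], [3,5], [4,5]

Hence C_0 ≅ Z^5, C_1 ≅ Z^6.

The boundary map ∂_1: C_1 → C_0 maps an edge to its endpoints' difference, ∂[p,q] = q − p.
The resulting 5×6 matrix has rank 4, and its Smith normal form has invariant factors (1,1,1,1).

Now H_k = ker ∂_k / im ∂_{k+1}, so:

  H_0: rank C_0 − rank ∂_1 = 5 − 4 = 1, and the invariant factors of ∂_1 are all 1, so H_0 = Z.
  H_1: rank ker ∂_1 − rank ∂_2 = (6 − 4) − 0 = 2, and there is no ∂_2, so H_1 = Z^2.

As a check, the Euler characteristic is 5 − 6 = -1, which agrees with 1 − 2 = -1.

H_0 = Z,  H_1 = Z^2.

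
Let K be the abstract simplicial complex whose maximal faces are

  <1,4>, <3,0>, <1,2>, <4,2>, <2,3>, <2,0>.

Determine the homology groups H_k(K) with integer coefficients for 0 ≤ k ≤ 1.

Take the total order 0 < 1 < 2 < 3 < 4 on the vertex set. Then K (dimension 1) consists of the simplices:

  0-simplices (5): [0], [1], [2], [3], [4]
  1-simplices (6): [0,2], [0,3], [1,2], [1,4], [2,3], [2,4]

giving chain groups C_0 ≅ Z^5, C_1 ≅ Z^6.

∂_1: C_1 → C_0 sends each edge [p,q] (with p < q) to q − p.
The resulting 5×6 matrix has rank 4, and its Smith normal form has invariant factors (1,1,1,1).

Computing H_k = (kernel of ∂_k) / (image of ∂_{k+1}):

  H_0: rank C_0 − rank ∂_1 = 5 − 4 = 1, and the invariant factors of ∂_1 are all 1, so H_0 = Z.
  H_1: rank ker ∂_1 − rank ∂_2 = (6 − 4) − 0 = 2, and there is no ∂_2, so H_1 = Z^2.

H_0 = Z,  H_1 = Z^2.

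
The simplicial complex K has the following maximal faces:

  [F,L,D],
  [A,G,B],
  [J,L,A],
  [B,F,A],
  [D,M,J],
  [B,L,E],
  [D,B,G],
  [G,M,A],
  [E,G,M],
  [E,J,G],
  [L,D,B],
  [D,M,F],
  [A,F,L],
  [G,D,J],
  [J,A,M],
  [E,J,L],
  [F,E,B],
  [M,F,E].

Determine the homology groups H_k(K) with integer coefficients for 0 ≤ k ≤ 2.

H_0 = Z,  H_1 = Z ⊕ Z/2Z,  H_2 = 0.

K has 9 vertices, 27 edges, 18 triangles.
rank ∂_0 = 0, rank ∂_1 = 8 ⇒ b_0 = 9 − 0 − 8 = 1; all invariant factors of ∂_1 are 1 so no torsion. So H_0 ≅ Z.
rank ∂_1 = 8, rank ∂_2 = 18 ⇒ b_1 = 27 − 8 − 18 = 1; ∂_2 has invariant factor(s) [2] giving torsion. So H_1 ≅ Z ⊕ Z/2Z.
rank ∂_2 = 18, rank ∂_3 = 0 ⇒ b_2 = 18 − 18 − 0 = 0. So H_2 ≅ 0.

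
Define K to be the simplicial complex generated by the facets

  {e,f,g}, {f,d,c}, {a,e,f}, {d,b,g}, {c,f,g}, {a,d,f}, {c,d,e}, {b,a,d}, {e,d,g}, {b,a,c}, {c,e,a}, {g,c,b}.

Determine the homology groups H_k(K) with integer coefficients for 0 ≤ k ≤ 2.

H_0 ≅ Z,  H_1 ≅ Z/2,  H_2 = 0.

Take the total order a < b < c < d < e < f < g on the vertex set. Then K (dimension 2) consists of the simplices:

  0-simplices (7): a, b, c, d, e, f, g
  1-simplices (18): ab, ac, ad, ae, af, bc, bd, bg, cd, ce, cf, cg, de, df, dg, ef, eg, fg
  2-simplices (12): abc, abd, ace, adf, aef, bcg, bdg, cde, cdf, cfg, deg, efg

giving chain groups C_0 ≅ Z^7, C_1 ≅ Z^18, C_2 ≅ Z^12.

The boundary map ∂_1: C_1 → C_0 maps an edge to its endpoints' difference, ∂[p,q] = q − p.
This gives a 7×18 integer matrix of rank 6; reducing to Smith normal form yields diagonal entries (1,1,1,1,1,1).

Boundary ∂_2: C_2 → C_1 maps a triangle to the signed sum of its edges. For instance
  ∂abc = bc − ac + ab,
  ∂bcg = cg − bg + bc.
This gives a 18×12 integer matrix of rank 12; reducing to Smith normal form yields diagonal entries (1,1,1,1,1,1,1,1,1,1,1,2).

Now H_k = ker ∂_k / im ∂_{k+1}, so:

  H_0: rank C_0 − rank ∂_1 = 7 − 6 = 1, and the invariant factors of ∂_1 are all 1, so H_0 = Z.
  H_1: rank ker ∂_1 − rank ∂_2 = (18 − 6) − 12 = 0, and ∂_2 has invariant factor 2 > 1, so H_1 = Z/2.
  H_2: rank ker ∂_2 − rank ∂_3 = (12 − 12) − 0 = 0, and there is no ∂_3, so H_2 = 0.

(K is a triangulation of the real projective plane RP^2.)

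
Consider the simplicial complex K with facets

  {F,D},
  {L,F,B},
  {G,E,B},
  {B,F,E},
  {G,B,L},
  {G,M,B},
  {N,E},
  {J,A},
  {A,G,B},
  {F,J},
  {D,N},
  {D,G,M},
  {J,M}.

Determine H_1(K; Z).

Fix the vertex order A < B < D < E < F < G < J < L < M < N and write every simplex with vertices in increasing order. Then dim K = 2 and the simplices of K are:

  0-simplices (10): A, B, D, E, F, G, J, L, M, N
  1-simplices (20): AB, AG, AJ, BE, BF, BG, BL, BM, DF, DG, DM, DN, EF, EG, EN, FJ, FL, GL, GM, JM
  2-simplices (7): ABG, BEF, BEG, BFL, BGL, BGM, DGM

giving chain groups C_0 ≅ Z^10, C_1 ≅ Z^20, C_2 ≅ Z^7.

Boundary ∂_1: C_1 → C_0 sends each edge [p,q] (with p < q) to q − p.
The 10×20 boundary matrix has rank 9 and Smith normal form diag(1,1,1,1,1,1,1,1,1).

∂_2: C_2 → C_1 acts by ∂[p,q,r] = [q,r] − [p,r] + [p,q]. For instance
  ∂BEG = EG − BG + BE,
  ∂BFL = FL − BL + BF.
The 20×7 boundary matrix has rank 7 and Smith normal form diag(1,1,1,1,1,1,1).

Computing H_k = (kernel of ∂_k) / (image of ∂_{k+1}):

  H_1: rank ker ∂_1 − rank ∂_2 = (20 − 9) − 7 = 4, and the invariant factors of ∂_2 are all 1, so H_1 ≅ Z^4.

H_1 = Z^4.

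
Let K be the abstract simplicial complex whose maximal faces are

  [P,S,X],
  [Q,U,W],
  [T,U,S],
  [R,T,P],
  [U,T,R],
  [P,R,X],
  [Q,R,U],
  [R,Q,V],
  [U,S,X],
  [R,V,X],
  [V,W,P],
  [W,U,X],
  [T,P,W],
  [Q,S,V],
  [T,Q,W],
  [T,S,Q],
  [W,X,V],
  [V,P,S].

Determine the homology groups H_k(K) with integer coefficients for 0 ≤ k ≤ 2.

Take the total order P < Q < R < S < T < U < V < W < X on the vertex set. Then K (dimension 2) consists of the simplices:

  0-simplices (9): P, Q, R, S, T, U, V, W, X
  1-simplices (27): PR, PS, PT, PV, PW, PX, QR, QS, QT, QU, QV, QW, RT, RU, RV, RX, ST, SU, SV, SX, TU, TW, UW, UX, VW, VX, WX
  2-simplices (18): PRT, PRX, PSV, PSX, PTW, PVW, QRU, QRV, QST, QSV, QTW, QUW, RTU, RVX, STU, SUX, UWX, VWX

so the chain groups are C_0 ≅ Z^9, C_1 ≅ Z^27, C_2 ≅ Z^18.

Boundary ∂_1: C_1 → C_0 maps an edge to its endpoints' difference, ∂[p,q] = q − p. For instance
  ∂VX = X − V.
The resulting 9×27 matrix has rank 8, and its Smith normal form has invariant factors (1,1,1,1,1,1,1,1).

∂_2: C_2 → C_1 maps a triangle to the signed sum of its edges. For instance
  ∂STU = TU − SU + ST,
  ∂PSV = SV − PV + PS.
The 27×18 boundary matrix has rank 18 and Smith normal form diag(1,1,1,1,1,1,1,1,1,1,1,1,1,1,1,1,1,2).

From H_k ≅ ker(∂_k) / im(∂_{k+1}) we obtain:

  H_0: rank C_0 − rank ∂_1 = 9 − 8 = 1, and the invariant factors of ∂_1 are all 1, so H_0 = Z.
  H_1: rank ker ∂_1 − rank ∂_2 = (27 − 8) − 18 = 1, and ∂_2 has invariant factor 2 > 1, so H_1 = Z ⊕ Z/2.
  H_2: rank ker ∂_2 − rank ∂_3 = (18 − 18) − 0 = 0, and there is no ∂_3, so H_2 = 0.

H_0 = Z,  H_1 = Z ⊕ Z/2,  H_2 = 0.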